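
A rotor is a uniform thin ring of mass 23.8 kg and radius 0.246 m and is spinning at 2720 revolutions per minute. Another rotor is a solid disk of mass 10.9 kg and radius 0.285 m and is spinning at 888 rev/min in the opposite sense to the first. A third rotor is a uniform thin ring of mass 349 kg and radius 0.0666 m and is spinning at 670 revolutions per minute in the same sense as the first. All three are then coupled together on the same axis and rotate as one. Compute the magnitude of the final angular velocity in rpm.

The coupling torques are internal; angular momentum about the shared axis is conserved.
Moments of inertia: I_A = (23.8)(0.246)² = 1.440 kg·m²; I_B = ½(10.9)(0.285)² = 0.4427 kg·m²; I_C = (349)(0.0666)² = 1.548 kg·m².
Taking A's sense as positive: L = (1.440)(2720) − (0.4427)(888) + (1.548)(670) = 4562 kg·m²·rpm.
Combined I = 1.440 + 0.4427 + 1.548 = 3.431 kg·m².
ω_f = L / I = 4562 / 3.431 = 1330 rpm.

|ω_f| ≈ 1330 rpm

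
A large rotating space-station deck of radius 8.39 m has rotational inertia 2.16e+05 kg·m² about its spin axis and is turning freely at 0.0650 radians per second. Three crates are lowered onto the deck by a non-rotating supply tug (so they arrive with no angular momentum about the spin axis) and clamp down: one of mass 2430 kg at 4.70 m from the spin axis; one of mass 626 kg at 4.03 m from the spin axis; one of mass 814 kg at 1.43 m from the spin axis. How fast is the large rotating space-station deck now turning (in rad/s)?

ω_f ≈ 0.0499 rad/s

No external torque acts about the spin axis; L_before = L_after.
Added inertia Σmr² = (2430)(4.70)² + (626)(4.03)² + (814)(1.43)² = 65510 kg·m²; I_f = 2.160e+05 + 65510 = 2.815e+05 kg·m².
ω_f = I_p ω_i / I_f = (2.160e+05)(0.0650) / 2.815e+05 = 0.04987 rad/s.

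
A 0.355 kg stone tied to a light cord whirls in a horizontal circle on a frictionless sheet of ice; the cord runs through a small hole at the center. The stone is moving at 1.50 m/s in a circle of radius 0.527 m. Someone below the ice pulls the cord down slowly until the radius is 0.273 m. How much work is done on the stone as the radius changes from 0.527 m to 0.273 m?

W ≈ 1.09 J

The only horizontal force on the mass is along the cord (radial), so it exerts no torque about the hole and angular momentum m v r is conserved.
v₂ = v₁ r₁ / r₂ = (1.50)(0.527) / (0.273) = 2.896 m/s.
W = ΔKE = ½m(v₂² − v₁²) = 1.089 J.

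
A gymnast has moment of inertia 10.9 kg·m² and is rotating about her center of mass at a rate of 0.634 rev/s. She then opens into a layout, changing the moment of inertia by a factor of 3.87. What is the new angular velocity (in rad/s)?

ω₂ ≈ 1.03 rad/s

With no external torque about the axis, L is conserved: I₁ω₁ = I₂ω₂.
I₂ = 3.87 × 10.9 = 42.18 kg·m².
ω₂ = I₁ω₁ / I₂ = (10.90)(0.634 rev/s) / (42.18) = 0.1638 rev/s = 1.029 rad/s.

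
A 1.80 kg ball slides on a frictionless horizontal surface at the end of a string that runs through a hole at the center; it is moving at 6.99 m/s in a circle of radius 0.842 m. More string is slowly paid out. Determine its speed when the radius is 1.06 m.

v₂ ≈ 5.55 m/s

Central (radial) force ⇒ zero torque about the center ⇒ m v r is constant.
v₂ = v₁ r₁ / r₂ = (6.99)(0.842) / (1.06) = 5.552 m/s.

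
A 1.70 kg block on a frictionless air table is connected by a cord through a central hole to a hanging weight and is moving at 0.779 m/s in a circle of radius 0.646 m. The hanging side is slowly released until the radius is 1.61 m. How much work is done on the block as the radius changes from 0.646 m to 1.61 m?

W ≈ -0.433 J

Central (radial) force ⇒ zero torque about the center ⇒ m v r is constant.
v₂ = v₁ r₁ / r₂ = (0.779)(0.646) / (1.61) = 0.3126 m/s.
W = ΔKE = ½m(v₂² − v₁²) = -0.4328 J.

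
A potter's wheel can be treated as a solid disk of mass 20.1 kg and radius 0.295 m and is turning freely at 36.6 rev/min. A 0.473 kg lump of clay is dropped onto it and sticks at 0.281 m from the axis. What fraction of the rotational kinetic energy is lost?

The added mass arrives with no angular momentum about the axis, and any external torque about the axis is negligible, so the system's angular momentum is conserved.
I_p = ½(20.1)(0.295)² = 0.8746 kg·m².
Added inertia Σmr² = (0.473)(0.281)² = 0.03735 kg·m²; I_f = 0.8746 + 0.03735 = 0.9119 kg·m².
ω_f = I_p ω_i / I_f = (0.8746)(36.6) / 0.9119 = 35.10 rpm.
KE_i = ½(0.8746)(3.833 rad/s)² = 6.424 J; KE_f = ½(0.9119)(3.676)² = 6.161 J.
Fraction lost = 0.04095.

fraction ≈ 0.0410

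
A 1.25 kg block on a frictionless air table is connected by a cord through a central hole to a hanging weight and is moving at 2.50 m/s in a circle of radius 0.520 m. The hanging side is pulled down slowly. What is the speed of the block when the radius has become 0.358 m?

v₂ ≈ 3.63 m/s

Central (radial) force ⇒ zero torque about the center ⇒ m v r is constant.
v₂ = v₁ r₁ / r₂ = (2.50)(0.520) / (0.358) = 3.631 m/s.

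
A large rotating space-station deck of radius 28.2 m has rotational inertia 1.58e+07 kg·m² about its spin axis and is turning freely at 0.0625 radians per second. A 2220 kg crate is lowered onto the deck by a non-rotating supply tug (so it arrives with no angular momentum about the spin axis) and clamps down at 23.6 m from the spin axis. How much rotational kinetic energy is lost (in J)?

No external torque acts about the spin axis; L_before = L_after.
Added inertia Σmr² = (2220)(23.6)² = 1.236e+06 kg·m²; I_f = 1.580e+07 + 1.236e+06 = 1.704e+07 kg·m².
ω_f = I_p ω_i / I_f = (1.580e+07)(0.0625) / 1.704e+07 = 0.05796 rad/s.
KE_i = ½(1.580e+07)(0.06250 rad/s)² = 30860 J; KE_f = ½(1.704e+07)(0.05796)² = 28620 J.

energy lost ≈ 2240 J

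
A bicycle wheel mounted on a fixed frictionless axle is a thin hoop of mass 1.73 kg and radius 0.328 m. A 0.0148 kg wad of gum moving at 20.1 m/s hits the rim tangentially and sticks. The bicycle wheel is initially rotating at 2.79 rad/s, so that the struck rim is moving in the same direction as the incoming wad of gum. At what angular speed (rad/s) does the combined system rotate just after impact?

|ω_f| ≈ 3.29 rad/s

About the axle the impulsive forces during the collision are internal, so angular momentum about that axis is conserved.
I_p = (1.73)(0.328)² = 0.1861 kg·m². Taking the sense of the wad of gum's angular momentum as positive, L_{wad} = m v R = (0.0148)(20.1)(0.328) = 0.09757 kg·m²/s.
L_i = +I_p ω_p + m v R = +(0.1861)(2.79) + 0.09757 = 0.6168 kg·m²/s.
After sticking, I_f = I_p + m R² = 0.1861 + (0.0148)(0.328)² = 0.1877 kg·m².
ω_f = L_i / I_f = 0.6168 / 0.1877 = 3.286 rad/s.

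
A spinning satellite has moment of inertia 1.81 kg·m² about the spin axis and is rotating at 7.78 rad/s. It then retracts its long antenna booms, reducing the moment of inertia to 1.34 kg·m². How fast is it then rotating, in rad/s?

ω₂ ≈ 10.5 rad/s

With no external torque about the axis, L is conserved: I₁ω₁ = I₂ω₂.
ω₂ = I₁ω₁ / I₂ = (1.810)(7.78 rad/s) / (1.340) = 10.51 rad/s.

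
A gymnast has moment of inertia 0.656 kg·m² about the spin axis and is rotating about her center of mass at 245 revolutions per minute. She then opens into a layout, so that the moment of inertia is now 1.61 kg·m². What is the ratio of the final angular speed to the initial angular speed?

No external torque acts about the spin axis, so angular momentum is conserved.
ω₂/ω₁ = I₁/I₂ = 0.6560 / 1.610 = 0.4075.

ω₂/ω₁ ≈ 0.407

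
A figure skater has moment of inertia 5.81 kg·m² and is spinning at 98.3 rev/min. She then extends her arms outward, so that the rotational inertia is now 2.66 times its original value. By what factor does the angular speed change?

With no external torque about the axis, L is conserved: I₁ω₁ = I₂ω₂.
I₂ = 2.66 × 5.81 = 15.45 kg·m².
ω₂/ω₁ = I₁/I₂ = 5.810 / 15.45 = 0.3759.

ω₂/ω₁ ≈ 0.376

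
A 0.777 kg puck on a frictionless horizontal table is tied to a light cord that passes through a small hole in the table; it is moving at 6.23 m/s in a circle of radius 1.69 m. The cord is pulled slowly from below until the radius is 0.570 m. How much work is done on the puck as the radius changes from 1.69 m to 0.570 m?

Central (radial) force ⇒ zero torque about the center ⇒ m v r is constant.
v₂ = v₁ r₁ / r₂ = (6.23)(1.69) / (0.570) = 18.47 m/s.
W = ΔKE = ½m(v₂² − v₁²) = 117.5 J.

W ≈ 117 J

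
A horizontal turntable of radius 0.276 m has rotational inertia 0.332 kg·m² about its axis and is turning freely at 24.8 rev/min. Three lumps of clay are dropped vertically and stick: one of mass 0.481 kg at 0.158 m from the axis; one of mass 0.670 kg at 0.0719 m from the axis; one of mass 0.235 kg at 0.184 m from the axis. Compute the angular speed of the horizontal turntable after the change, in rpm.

The added mass arrives with no angular momentum about the axis, and any external torque about the axis is negligible, so the system's angular momentum is conserved.
Added inertia Σmr² = (0.481)(0.158)² + (0.670)(0.0719)² + (0.235)(0.184)² = 0.02343 kg·m²; I_f = 0.3320 + 0.02343 = 0.3554 kg·m².
ω_f = I_p ω_i / I_f = (0.3320)(24.8) / 0.3554 = 23.17 rpm.

ω_f ≈ 23.2 rpm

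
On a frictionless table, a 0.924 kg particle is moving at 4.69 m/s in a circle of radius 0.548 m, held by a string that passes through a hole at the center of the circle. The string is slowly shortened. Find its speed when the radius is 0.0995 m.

The only horizontal force on the mass is along the cord (radial), so it exerts no torque about the hole and angular momentum m v r is conserved.
v₂ = v₁ r₁ / r₂ = (4.69)(0.548) / (0.0995) = 25.83 m/s.

v₂ ≈ 25.8 m/s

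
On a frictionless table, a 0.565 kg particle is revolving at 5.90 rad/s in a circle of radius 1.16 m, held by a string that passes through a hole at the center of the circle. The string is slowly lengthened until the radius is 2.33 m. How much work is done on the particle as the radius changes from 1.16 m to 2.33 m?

The constraining force is radial, so m r² ω about the center is conserved.
ω₂ = ω₁ (r₁/r₂)² = (5.90)(1.16/2.33)² = 1.462 rad/s.
W = ΔKE = ½m(v₂² − v₁²) = -9.953 J.

W ≈ -9.95 J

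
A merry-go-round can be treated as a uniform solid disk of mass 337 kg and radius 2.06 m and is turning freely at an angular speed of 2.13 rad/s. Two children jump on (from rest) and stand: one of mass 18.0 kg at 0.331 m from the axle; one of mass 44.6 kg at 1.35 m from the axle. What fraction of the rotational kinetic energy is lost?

The added mass arrives with no angular momentum about the axle, and any external torque about the axle is negligible, so the system's angular momentum is conserved.
I_p = ½(337)(2.06)² = 715.0 kg·m².
Added inertia Σmr² = (18.0)(0.331)² + (44.6)(1.35)² = 83.26 kg·m²; I_f = 715.0 + 83.26 = 798.3 kg·m².
ω_f = I_p ω_i / I_f = (715.0)(2.13) / 798.3 = 1.908 rad/s.
KE_i = ½(715.0)(2.130 rad/s)² = 1622 J; KE_f = ½(798.3)(1.908)² = 1453 J.
Fraction lost = 0.1043.

fraction ≈ 0.104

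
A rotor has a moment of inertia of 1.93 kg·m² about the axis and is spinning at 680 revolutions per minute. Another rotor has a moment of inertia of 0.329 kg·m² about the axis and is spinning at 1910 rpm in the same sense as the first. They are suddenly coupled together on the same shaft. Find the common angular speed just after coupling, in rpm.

No external torque acts about the common axis, so total angular momentum is conserved.
Taking A's sense as positive: L = (1.930)(680) + (0.3290)(1910) = 1941 kg·m²·rpm.
Combined I = 1.930 + 0.3290 = 2.259 kg·m².
ω_f = L / I = 1941 / 2.259 = 859.1 rpm.

|ω_f| ≈ 859 rpm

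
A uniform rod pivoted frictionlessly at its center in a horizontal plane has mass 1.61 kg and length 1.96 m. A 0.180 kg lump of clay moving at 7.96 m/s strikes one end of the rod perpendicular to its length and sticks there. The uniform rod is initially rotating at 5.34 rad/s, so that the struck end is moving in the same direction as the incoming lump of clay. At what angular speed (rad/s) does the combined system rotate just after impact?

About the pivot the impulsive forces during the collision are internal, so angular momentum about that axis is conserved.
I_p = (1/12)(1.61)(1.96)² = 0.5154 kg·m². Taking the sense of the lump of clay's angular momentum as positive, L_{lump} = m v R = (0.180)(7.96)(1.96/2) = 1.404 kg·m²/s.
L_i = +I_p ω_p + m v R = +(0.5154)(5.34) + 1.404 = 4.156 kg·m²/s.
After sticking, I_f = I_p + m R² = 0.5154 + (0.180)(1.96/2)² = 0.6883 kg·m².
ω_f = L_i / I_f = 4.156 / 0.6883 = 6.039 rad/s.

|ω_f| ≈ 6.04 rad/s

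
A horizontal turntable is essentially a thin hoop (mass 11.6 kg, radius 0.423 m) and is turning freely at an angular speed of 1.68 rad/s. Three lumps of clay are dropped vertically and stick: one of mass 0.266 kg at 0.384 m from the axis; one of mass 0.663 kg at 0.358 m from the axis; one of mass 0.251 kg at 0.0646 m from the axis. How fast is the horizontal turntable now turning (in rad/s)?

ω_f ≈ 1.58 rad/s

The added mass arrives with no angular momentum about the axis, and any external torque about the axis is negligible, so the system's angular momentum is conserved.
I_p = (11.6)(0.423)² = 2.076 kg·m².
Added inertia Σmr² = (0.266)(0.384)² + (0.663)(0.358)² + (0.251)(0.0646)² = 0.1252 kg·m²; I_f = 2.076 + 0.1252 = 2.201 kg·m².
ω_f = I_p ω_i / I_f = (2.076)(1.68) / 2.201 = 1.584 rad/s.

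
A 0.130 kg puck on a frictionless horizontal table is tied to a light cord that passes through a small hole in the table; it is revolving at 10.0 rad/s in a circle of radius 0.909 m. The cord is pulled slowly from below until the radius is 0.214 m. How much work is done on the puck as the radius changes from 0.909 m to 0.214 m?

The constraining force is radial, so m r² ω about the center is conserved.
ω₂ = ω₁ (r₁/r₂)² = (10.0)(0.909/0.214)² = 180.4 rad/s.
W = ΔKE = ½m(v₂² − v₁²) = 91.53 J.

W ≈ 91.5 J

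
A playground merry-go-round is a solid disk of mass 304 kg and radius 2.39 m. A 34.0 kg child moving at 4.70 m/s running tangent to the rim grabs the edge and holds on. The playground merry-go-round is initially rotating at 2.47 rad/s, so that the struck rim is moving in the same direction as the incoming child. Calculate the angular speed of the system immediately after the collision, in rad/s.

About the axle the impulsive forces during the collision are internal, so angular momentum about that axis is conserved.
I_p = ½(304)(2.39)² = 868.2 kg·m². Taking the sense of the child's angular momentum as positive, L_{child} = m v R = (34.0)(4.70)(2.39) = 381.9 kg·m²/s.
L_i = +I_p ω_p + m v R = +(868.2)(2.47) + 381.9 = 2526 kg·m²/s.
After sticking, I_f = I_p + m R² = 868.2 + (34.0)(2.39)² = 1062 kg·m².
ω_f = L_i / I_f = 2526 / 1062 = 2.378 rad/s.

|ω_f| ≈ 2.38 rad/s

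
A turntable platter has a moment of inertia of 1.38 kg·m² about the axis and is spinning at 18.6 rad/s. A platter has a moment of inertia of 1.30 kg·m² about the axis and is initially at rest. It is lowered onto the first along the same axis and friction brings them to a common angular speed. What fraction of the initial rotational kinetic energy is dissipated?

fraction ≈ 0.485

The coupling torques are internal; angular momentum about the shared axis is conserved.
Taking A's sense as positive: L = (1.380)(18.6) = 25.67 kg·m²·rad/s.
Combined I = 1.380 + 1.300 = 2.680 kg·m².
ω_f = L / I = 25.67 / 2.680 = 9.578 rad/s.
KE_i = ½ΣIω² = 238.7 J; KE_f = ½(2.680)(9.578)² = 122.9 J.
Fraction dissipated = (KE_i − KE_f)/KE_i = 0.4851.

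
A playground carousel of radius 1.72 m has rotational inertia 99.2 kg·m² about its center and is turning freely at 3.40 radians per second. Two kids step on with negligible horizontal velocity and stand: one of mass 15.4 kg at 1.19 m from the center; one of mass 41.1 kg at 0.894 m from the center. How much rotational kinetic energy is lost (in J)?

The added mass arrives with no angular momentum about the center, and any external torque about the center is negligible, so the system's angular momentum is conserved.
Added inertia Σmr² = (15.4)(1.19)² + (41.1)(0.894)² = 54.66 kg·m²; I_f = 99.20 + 54.66 = 153.9 kg·m².
ω_f = I_p ω_i / I_f = (99.20)(3.40) / 153.9 = 2.192 rad/s.
KE_i = ½(99.20)(3.400 rad/s)² = 573.4 J; KE_f = ½(153.9)(2.192)² = 369.7 J.

energy lost ≈ 204 J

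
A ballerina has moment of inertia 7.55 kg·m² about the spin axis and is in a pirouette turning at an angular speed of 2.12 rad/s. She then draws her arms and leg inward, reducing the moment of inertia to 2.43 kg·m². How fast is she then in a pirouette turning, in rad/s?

ω₂ ≈ 6.59 rad/s

No external torque acts about the spin axis, so angular momentum is conserved.
ω₂ = I₁ω₁ / I₂ = (7.550)(2.12 rad/s) / (2.430) = 6.587 rad/s.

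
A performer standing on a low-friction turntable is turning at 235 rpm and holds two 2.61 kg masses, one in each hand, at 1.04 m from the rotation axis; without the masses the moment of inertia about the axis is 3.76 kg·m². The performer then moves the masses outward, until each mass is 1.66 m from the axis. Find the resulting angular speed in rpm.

With no external torque about the axis, L is conserved: I₁ω₁ = I₂ω₂.
I₁ = 3.76 + 2(2.61)(1.04)² = 9.406 kg·m²; I₂ = 3.76 + 2(2.61)(1.66)² = 18.14 kg·m².
ω₂ = I₁ω₁ / I₂ = (9.406)(235 rpm) / (18.14) = 121.8 rpm.

ω₂ ≈ 122 rpm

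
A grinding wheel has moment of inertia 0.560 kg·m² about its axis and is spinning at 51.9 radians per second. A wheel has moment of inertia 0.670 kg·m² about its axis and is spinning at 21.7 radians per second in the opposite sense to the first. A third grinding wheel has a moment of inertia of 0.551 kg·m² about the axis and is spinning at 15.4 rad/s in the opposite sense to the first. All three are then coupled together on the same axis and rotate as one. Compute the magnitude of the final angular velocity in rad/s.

The coupling torques are internal; angular momentum about the shared axis is conserved.
Taking A's sense as positive: L = (0.5600)(51.9) − (0.6700)(21.7) − (0.5510)(15.4) = 6.040 kg·m²·rad/s.
Combined I = 0.5600 + 0.6700 + 0.5510 = 1.781 kg·m².
ω_f = L / I = 6.040 / 1.781 = 3.391 rad/s.

|ω_f| ≈ 3.39 rad/s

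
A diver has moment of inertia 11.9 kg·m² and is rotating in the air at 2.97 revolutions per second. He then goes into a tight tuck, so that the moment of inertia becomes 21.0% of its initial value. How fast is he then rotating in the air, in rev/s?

ω₂ ≈ 14.1 rev/s

No external torque acts about the spin axis, so angular momentum is conserved.
I₂ = 0.210 × 11.9 = 2.499 kg·m².
ω₂ = I₁ω₁ / I₂ = (11.90)(2.97 rev/s) / (2.499) = 14.14 rev/s.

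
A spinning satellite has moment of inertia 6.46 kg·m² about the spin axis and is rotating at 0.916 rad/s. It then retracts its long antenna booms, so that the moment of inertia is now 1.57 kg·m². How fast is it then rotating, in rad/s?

ω₂ ≈ 3.77 rad/s

No external torque acts about the spin axis, so angular momentum is conserved.
ω₂ = I₁ω₁ / I₂ = (6.460)(0.916 rad/s) / (1.570) = 3.769 rad/s.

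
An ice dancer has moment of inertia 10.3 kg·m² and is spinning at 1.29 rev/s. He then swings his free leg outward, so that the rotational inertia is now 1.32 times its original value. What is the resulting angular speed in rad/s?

Angular momentum about the spin axis is conserved since the torque about it is zero.
I₂ = 1.32 × 10.3 = 13.60 kg·m².
ω₂ = I₁ω₁ / I₂ = (10.30)(1.29 rev/s) / (13.60) = 0.9773 rev/s = 6.140 rad/s.

ω₂ ≈ 6.14 rad/s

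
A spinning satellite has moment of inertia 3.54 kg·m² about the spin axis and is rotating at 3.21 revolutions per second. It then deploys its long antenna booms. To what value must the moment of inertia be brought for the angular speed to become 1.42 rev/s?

Angular momentum about the spin axis is conserved since the torque about it is zero.
I₂ = I₁ω₁ / ω₂ = (3.54)(3.21) / (1.42) = 8.002 kg·m².

I₂ ≈ 8.00 kg·m²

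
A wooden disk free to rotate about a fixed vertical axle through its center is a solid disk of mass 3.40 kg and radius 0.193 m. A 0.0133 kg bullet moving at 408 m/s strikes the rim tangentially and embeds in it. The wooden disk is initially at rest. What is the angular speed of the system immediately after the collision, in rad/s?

The axle reaction passes through the axle and exerts no torque about it; angular momentum about the axle is conserved through the impact.
I_p = ½(3.40)(0.193)² = 0.06332 kg·m². Taking the sense of the bullet's angular momentum as positive, L_{bullet} = m v R = (0.0133)(408)(0.193) = 1.047 kg·m²/s.
L_i = 0 + 1.047 = 1.047 kg·m²/s.
After sticking, I_f = I_p + m R² = 0.06332 + (0.0133)(0.193)² = 0.06382 kg·m².
ω_f = L_i / I_f = 1.047 / 0.06382 = 16.41 rad/s.

|ω_f| ≈ 16.4 rad/s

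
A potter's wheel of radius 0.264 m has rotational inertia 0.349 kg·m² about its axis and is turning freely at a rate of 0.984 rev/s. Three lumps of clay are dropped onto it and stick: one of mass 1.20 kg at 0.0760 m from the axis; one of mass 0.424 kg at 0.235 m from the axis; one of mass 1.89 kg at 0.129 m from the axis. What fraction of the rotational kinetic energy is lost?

No external torque acts about the axis; L_before = L_after.
Added inertia Σmr² = (1.20)(0.0760)² + (0.424)(0.235)² + (1.89)(0.129)² = 0.06180 kg·m²; I_f = 0.3490 + 0.06180 = 0.4108 kg·m².
ω_f = I_p ω_i / I_f = (0.3490)(0.984) / 0.4108 = 0.8360 rev/s.
KE_i = ½(0.3490)(6.183 rad/s)² = 6.670 J; KE_f = ½(0.4108)(5.253)² = 5.667 J.
Fraction lost = 0.1504.

fraction ≈ 0.150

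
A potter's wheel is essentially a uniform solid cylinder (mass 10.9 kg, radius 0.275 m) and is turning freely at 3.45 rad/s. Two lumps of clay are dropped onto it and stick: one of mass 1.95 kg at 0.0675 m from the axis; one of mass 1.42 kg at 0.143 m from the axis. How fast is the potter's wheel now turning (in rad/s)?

ω_f ≈ 3.16 rad/s

The added mass arrives with no angular momentum about the axis, and any external torque about the axis is negligible, so the system's angular momentum is conserved.
I_p = ½(10.9)(0.275)² = 0.4122 kg·m².
Added inertia Σmr² = (1.95)(0.0675)² + (1.42)(0.143)² = 0.03792 kg·m²; I_f = 0.4122 + 0.03792 = 0.4501 kg·m².
ω_f = I_p ω_i / I_f = (0.4122)(3.45) / 0.4501 = 3.159 rad/s.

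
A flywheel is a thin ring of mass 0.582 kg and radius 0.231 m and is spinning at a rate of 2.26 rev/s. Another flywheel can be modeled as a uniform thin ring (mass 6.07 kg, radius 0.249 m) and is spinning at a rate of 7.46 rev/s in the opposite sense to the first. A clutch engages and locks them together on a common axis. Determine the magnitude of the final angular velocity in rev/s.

The coupling torques are internal; angular momentum about the shared axis is conserved.
Moments of inertia: I_A = (0.582)(0.231)² = 0.03106 kg·m²; I_B = (6.07)(0.249)² = 0.3763 kg·m².
Taking A's sense as positive: L = (0.03106)(2.26) − (0.3763)(7.46) = -2.737 kg·m²·rev/s.
Combined I = 0.03106 + 0.3763 = 0.4074 kg·m².
ω_f = L / I = -2.737 / 0.4074 = -6.719 rev/s.

|ω_f| ≈ 6.72 rev/s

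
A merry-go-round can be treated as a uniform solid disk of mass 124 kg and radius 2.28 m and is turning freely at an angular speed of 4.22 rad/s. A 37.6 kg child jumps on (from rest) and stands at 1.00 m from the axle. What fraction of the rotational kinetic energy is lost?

fraction ≈ 0.104

No external torque acts about the axle; L_before = L_after.
I_p = ½(124)(2.28)² = 322.3 kg·m².
Added inertia Σmr² = (37.6)(1.00)² = 37.60 kg·m²; I_f = 322.3 + 37.60 = 359.9 kg·m².
ω_f = I_p ω_i / I_f = (322.3)(4.22) / 359.9 = 3.779 rad/s.
KE_i = ½(322.3)(4.220 rad/s)² = 2870 J; KE_f = ½(359.9)(3.779)² = 2570 J.
Fraction lost = 0.1045.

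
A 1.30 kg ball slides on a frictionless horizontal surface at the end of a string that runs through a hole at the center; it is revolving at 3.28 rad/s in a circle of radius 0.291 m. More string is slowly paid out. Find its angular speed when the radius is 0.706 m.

ω₂ ≈ 0.557 rad/s

No torque about the axis ⇒ m r₁² ω₁ = m r₂² ω₂.
ω₂ = ω₁ (r₁/r₂)² = (3.28)(0.291/0.706)² = 0.5573 rad/s.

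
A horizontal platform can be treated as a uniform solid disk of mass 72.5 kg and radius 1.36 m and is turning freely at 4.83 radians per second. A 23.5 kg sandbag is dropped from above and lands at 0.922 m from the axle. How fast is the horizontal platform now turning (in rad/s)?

The added mass arrives with no angular momentum about the axle, and any external torque about the axle is negligible, so the system's angular momentum is conserved.
I_p = ½(72.5)(1.36)² = 67.05 kg·m².
Added inertia Σmr² = (23.5)(0.922)² = 19.98 kg·m²; I_f = 67.05 + 19.98 = 87.02 kg·m².
ω_f = I_p ω_i / I_f = (67.05)(4.83) / 87.02 = 3.721 rad/s.

ω_f ≈ 3.72 rad/s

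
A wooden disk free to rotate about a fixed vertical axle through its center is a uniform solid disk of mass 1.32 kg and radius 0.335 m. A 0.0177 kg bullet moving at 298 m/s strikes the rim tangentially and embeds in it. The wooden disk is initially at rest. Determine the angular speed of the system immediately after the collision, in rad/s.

|ω_f| ≈ 23.2 rad/s

About the axle the impulsive forces during the collision are internal, so angular momentum about that axis is conserved.
I_p = ½(1.32)(0.335)² = 0.07407 kg·m². Taking the sense of the bullet's angular momentum as positive, L_{bullet} = m v R = (0.0177)(298)(0.335) = 1.767 kg·m²/s.
L_i = 0 + 1.767 = 1.767 kg·m²/s.
After sticking, I_f = I_p + m R² = 0.07407 + (0.0177)(0.335)² = 0.07605 kg·m².
ω_f = L_i / I_f = 1.767 / 0.07605 = 23.23 rad/s.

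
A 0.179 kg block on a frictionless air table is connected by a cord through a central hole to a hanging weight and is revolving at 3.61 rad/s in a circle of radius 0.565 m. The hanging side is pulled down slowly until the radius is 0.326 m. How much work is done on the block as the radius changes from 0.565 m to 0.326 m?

No torque about the axis ⇒ m r₁² ω₁ = m r₂² ω₂.
ω₂ = ω₁ (r₁/r₂)² = (3.61)(0.565/0.326)² = 10.84 rad/s.
W = ΔKE = ½m(v₂² − v₁²) = 0.7461 J.

W ≈ 0.746 J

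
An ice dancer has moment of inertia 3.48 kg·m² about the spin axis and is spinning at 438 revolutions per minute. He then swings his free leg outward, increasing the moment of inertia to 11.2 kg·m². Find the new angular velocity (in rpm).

Angular momentum about the spin axis is conserved since the torque about it is zero.
ω₂ = I₁ω₁ / I₂ = (3.480)(438 rpm) / (11.20) = 136.1 rpm.

ω₂ ≈ 136 rpm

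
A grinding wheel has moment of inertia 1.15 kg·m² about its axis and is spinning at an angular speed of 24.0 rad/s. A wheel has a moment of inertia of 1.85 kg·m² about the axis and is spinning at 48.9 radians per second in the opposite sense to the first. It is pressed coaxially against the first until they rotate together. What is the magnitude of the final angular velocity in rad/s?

The coupling torques are internal; angular momentum about the shared axis is conserved.
Taking A's sense as positive: L = (1.150)(24.0) − (1.850)(48.9) = -62.87 kg·m²·rad/s.
Combined I = 1.150 + 1.850 = 3.000 kg·m².
ω_f = L / I = -62.87 / 3.000 = -20.96 rad/s.

|ω_f| ≈ 21.0 rad/s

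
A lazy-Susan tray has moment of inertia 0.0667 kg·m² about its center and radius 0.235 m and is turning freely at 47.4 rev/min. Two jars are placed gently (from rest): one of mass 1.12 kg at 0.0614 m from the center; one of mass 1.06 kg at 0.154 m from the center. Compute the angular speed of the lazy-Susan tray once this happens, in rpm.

ω_f ≈ 32.9 rpm

No external torque acts about the center; L_before = L_after.
Added inertia Σmr² = (1.12)(0.0614)² + (1.06)(0.154)² = 0.02936 kg·m²; I_f = 0.06670 + 0.02936 = 0.09606 kg·m².
ω_f = I_p ω_i / I_f = (0.06670)(47.4) / 0.09606 = 32.91 rpm.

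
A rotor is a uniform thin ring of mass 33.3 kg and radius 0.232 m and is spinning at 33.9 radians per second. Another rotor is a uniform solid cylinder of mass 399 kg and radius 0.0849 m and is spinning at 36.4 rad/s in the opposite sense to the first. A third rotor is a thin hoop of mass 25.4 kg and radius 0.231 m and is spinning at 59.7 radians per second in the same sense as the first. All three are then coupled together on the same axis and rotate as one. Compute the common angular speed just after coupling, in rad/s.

|ω_f| ≈ 19.5 rad/s

No external torque acts about the common axis, so total angular momentum is conserved.
Moments of inertia: I_A = (33.3)(0.232)² = 1.792 kg·m²; I_B = ½(399)(0.0849)² = 1.438 kg·m²; I_C = (25.4)(0.231)² = 1.355 kg·m².
Taking A's sense as positive: L = (1.792)(33.9) − (1.438)(36.4) + (1.355)(59.7) = 89.33 kg·m²·rad/s.
Combined I = 1.792 + 1.438 + 1.355 = 4.586 kg·m².
ω_f = L / I = 89.33 / 4.586 = 19.48 rad/s.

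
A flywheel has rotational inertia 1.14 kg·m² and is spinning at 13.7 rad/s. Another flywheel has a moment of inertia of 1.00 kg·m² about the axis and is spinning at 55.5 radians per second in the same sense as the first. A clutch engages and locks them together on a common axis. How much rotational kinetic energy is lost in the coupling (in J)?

ΔKE lost ≈ 465 J

No external torque acts about the common axis, so total angular momentum is conserved.
Taking A's sense as positive: L = (1.140)(13.7) + (1.000)(55.5) = 71.12 kg·m²·rad/s.
Combined I = 1.140 + 1.000 = 2.140 kg·m².
ω_f = L / I = 71.12 / 2.140 = 33.23 rad/s.
KE_i = ½ΣIω² = 1647 J; KE_f = ½(2.140)(33.23)² = 1182 J.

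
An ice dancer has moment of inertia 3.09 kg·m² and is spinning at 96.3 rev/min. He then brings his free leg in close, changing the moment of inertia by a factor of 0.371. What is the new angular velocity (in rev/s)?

Angular momentum about the spin axis is conserved since the torque about it is zero.
I₂ = 0.371 × 3.09 = 1.146 kg·m².
ω₂ = I₁ω₁ / I₂ = (3.090)(96.3 rpm) / (1.146) = 259.6 rpm = 4.326 rev/s.

ω₂ ≈ 4.33 rev/s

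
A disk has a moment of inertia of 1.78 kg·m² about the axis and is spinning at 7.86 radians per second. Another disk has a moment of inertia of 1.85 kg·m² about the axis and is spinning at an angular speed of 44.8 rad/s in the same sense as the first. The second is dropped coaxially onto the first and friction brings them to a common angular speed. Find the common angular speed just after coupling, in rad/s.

|ω_f| ≈ 26.7 rad/s

The coupling torques are internal; angular momentum about the shared axis is conserved.
Taking A's sense as positive: L = (1.780)(7.86) + (1.850)(44.8) = 96.87 kg·m²·rad/s.
Combined I = 1.780 + 1.850 = 3.630 kg·m².
ω_f = L / I = 96.87 / 3.630 = 26.69 rad/s.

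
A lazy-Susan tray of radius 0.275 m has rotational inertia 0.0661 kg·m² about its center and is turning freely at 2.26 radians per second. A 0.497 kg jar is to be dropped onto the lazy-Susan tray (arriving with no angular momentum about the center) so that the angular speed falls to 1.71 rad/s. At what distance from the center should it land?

r ≈ 0.207 m

The added mass arrives with no angular momentum about the center, and any external torque about the center is negligible, so the system's angular momentum is conserved.
I_p ω_i = (I_p + m r²) ω_f ⇒ m r² = I_p(ω_i/ω_f − 1) = 0.06610(2.26/1.71 − 1) = 0.02126 kg·m².
r = √(0.02126/0.497) = 0.2068 m.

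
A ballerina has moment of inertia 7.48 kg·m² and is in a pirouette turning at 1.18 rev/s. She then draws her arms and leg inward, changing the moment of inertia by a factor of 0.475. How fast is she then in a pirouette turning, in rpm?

With no external torque about the axis, L is conserved: I₁ω₁ = I₂ω₂.
I₂ = 0.475 × 7.48 = 3.553 kg·m².
ω₂ = I₁ω₁ / I₂ = (7.480)(1.18 rev/s) / (3.553) = 2.484 rev/s = 149.1 rpm.

ω₂ ≈ 149 rpm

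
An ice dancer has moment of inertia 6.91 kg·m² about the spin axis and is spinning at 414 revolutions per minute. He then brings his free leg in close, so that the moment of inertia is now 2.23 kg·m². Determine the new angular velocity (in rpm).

ω₂ ≈ 1280 rpm

With no external torque about the axis, L is conserved: I₁ω₁ = I₂ω₂.
ω₂ = I₁ω₁ / I₂ = (6.910)(414 rpm) / (2.230) = 1283 rpm.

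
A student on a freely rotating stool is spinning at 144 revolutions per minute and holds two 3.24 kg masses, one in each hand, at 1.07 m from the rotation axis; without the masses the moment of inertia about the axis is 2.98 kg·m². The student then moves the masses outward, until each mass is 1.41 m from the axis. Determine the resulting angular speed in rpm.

ω₂ ≈ 94.4 rpm

Angular momentum about the spin axis is conserved since the torque about it is zero.
I₁ = 2.98 + 2(3.24)(1.07)² = 10.40 kg·m²; I₂ = 2.98 + 2(3.24)(1.41)² = 15.86 kg·m².
ω₂ = I₁ω₁ / I₂ = (10.40)(144 rpm) / (15.86) = 94.40 rpm.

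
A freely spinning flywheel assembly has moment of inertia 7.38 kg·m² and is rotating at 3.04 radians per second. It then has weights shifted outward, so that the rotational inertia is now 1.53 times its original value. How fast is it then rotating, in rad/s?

Angular momentum about the spin axis is conserved since the torque about it is zero.
I₂ = 1.53 × 7.38 = 11.29 kg·m².
ω₂ = I₁ω₁ / I₂ = (7.380)(3.04 rad/s) / (11.29) = 1.987 rad/s.

ω₂ ≈ 1.99 rad/s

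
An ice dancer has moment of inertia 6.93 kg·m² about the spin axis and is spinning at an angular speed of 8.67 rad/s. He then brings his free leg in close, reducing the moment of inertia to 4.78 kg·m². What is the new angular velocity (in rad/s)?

ω₂ ≈ 12.6 rad/s

With no external torque about the axis, L is conserved: I₁ω₁ = I₂ω₂.
ω₂ = I₁ω₁ / I₂ = (6.930)(8.67 rad/s) / (4.780) = 12.57 rad/s.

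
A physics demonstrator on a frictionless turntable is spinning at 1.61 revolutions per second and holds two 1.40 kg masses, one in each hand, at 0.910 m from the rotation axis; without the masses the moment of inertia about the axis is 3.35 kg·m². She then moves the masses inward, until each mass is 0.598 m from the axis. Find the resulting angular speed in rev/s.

ω₂ ≈ 2.10 rev/s

No external torque acts about the spin axis, so angular momentum is conserved.
I₁ = 3.35 + 2(1.40)(0.910)² = 5.669 kg·m²; I₂ = 3.35 + 2(1.40)(0.598)² = 4.351 kg·m².
ω₂ = I₁ω₁ / I₂ = (5.669)(1.61 rev/s) / (4.351) = 2.097 rev/s.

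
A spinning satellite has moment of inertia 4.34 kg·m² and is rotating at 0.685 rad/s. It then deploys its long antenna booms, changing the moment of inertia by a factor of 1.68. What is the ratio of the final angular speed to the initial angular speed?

With no external torque about the axis, L is conserved: I₁ω₁ = I₂ω₂.
I₂ = 1.68 × 4.34 = 7.291 kg·m².
ω₂/ω₁ = I₁/I₂ = 4.340 / 7.291 = 0.5952.

ω₂/ω₁ ≈ 0.595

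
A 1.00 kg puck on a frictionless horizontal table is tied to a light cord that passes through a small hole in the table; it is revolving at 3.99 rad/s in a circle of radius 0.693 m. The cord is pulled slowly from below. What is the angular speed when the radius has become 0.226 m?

ω₂ ≈ 37.5 rad/s

No torque about the axis ⇒ m r₁² ω₁ = m r₂² ω₂.
ω₂ = ω₁ (r₁/r₂)² = (3.99)(0.693/0.226)² = 37.52 rad/s.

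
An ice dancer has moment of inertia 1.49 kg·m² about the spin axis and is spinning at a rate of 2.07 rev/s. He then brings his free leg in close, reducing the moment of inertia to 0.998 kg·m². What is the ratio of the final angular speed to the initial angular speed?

ω₂/ω₁ ≈ 1.49

Angular momentum about the spin axis is conserved since the torque about it is zero.
ω₂/ω₁ = I₁/I₂ = 1.490 / 0.9980 = 1.493.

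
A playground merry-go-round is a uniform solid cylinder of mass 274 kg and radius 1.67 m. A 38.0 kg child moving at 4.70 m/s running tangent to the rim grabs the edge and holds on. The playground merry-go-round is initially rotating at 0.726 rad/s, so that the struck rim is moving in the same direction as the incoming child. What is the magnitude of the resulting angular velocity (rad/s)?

The axle reaction passes through the axle and exerts no torque about it; angular momentum about the axle is conserved through the impact.
I_p = ½(274)(1.67)² = 382.1 kg·m². Taking the sense of the child's angular momentum as positive, L_{child} = m v R = (38.0)(4.70)(1.67) = 298.3 kg·m²/s.
L_i = +I_p ω_p + m v R = +(382.1)(0.726) + 298.3 = 575.7 kg·m²/s.
After sticking, I_f = I_p + m R² = 382.1 + (38.0)(1.67)² = 488.1 kg·m².
ω_f = L_i / I_f = 575.7 / 488.1 = 1.179 rad/s.

|ω_f| ≈ 1.18 rad/s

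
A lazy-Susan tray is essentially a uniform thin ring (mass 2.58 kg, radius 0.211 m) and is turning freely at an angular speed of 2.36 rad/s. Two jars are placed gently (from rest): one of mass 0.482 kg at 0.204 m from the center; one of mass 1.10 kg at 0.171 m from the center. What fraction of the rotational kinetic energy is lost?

No external torque acts about the center; L_before = L_after.
I_p = (2.58)(0.211)² = 0.1149 kg·m².
Added inertia Σmr² = (0.482)(0.204)² + (1.10)(0.171)² = 0.05222 kg·m²; I_f = 0.1149 + 0.05222 = 0.1671 kg·m².
ω_f = I_p ω_i / I_f = (0.1149)(2.36) / 0.1671 = 1.622 rad/s.
KE_i = ½(0.1149)(2.360 rad/s)² = 0.3199 J; KE_f = ½(0.1671)(1.622)² = 0.2199 J.
Fraction lost = 0.3126.

fraction ≈ 0.313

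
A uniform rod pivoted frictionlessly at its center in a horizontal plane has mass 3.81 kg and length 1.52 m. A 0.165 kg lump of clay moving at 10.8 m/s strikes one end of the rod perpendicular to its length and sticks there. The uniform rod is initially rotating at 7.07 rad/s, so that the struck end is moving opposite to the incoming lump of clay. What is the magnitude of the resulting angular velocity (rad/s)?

The axle reaction passes through the pivot and exerts no torque about it; angular momentum about the pivot is conserved through the impact.
I_p = (1/12)(3.81)(1.52)² = 0.7336 kg·m². Taking the sense of the lump of clay's angular momentum as positive, L_{lump} = m v R = (0.165)(10.8)(1.52/2) = 1.354 kg·m²/s.
L_i = −I_p ω_p + m v R = −(0.7336)(7.07) + 1.354 = -3.832 kg·m²/s.
After sticking, I_f = I_p + m R² = 0.7336 + (0.165)(1.52/2)² = 0.8289 kg·m².
ω_f = L_i / I_f = -3.832 / 0.8289 = -4.623 rad/s.

|ω_f| ≈ 4.62 rad/s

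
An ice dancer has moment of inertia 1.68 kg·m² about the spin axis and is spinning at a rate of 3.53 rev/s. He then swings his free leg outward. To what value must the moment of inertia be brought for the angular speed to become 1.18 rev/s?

No external torque acts about the spin axis, so angular momentum is conserved.
I₂ = I₁ω₁ / ω₂ = (1.68)(3.53) / (1.18) = 5.026 kg·m².

I₂ ≈ 5.03 kg·m²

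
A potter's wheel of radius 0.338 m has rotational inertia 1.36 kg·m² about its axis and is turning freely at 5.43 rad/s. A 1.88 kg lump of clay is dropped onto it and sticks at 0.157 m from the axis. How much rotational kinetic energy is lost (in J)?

energy lost ≈ 0.661 J

The added mass arrives with no angular momentum about the axis, and any external torque about the axis is negligible, so the system's angular momentum is conserved.
Added inertia Σmr² = (1.88)(0.157)² = 0.04634 kg·m²; I_f = 1.360 + 0.04634 = 1.406 kg·m².
ω_f = I_p ω_i / I_f = (1.360)(5.43) / 1.406 = 5.251 rad/s.
KE_i = ½(1.360)(5.430 rad/s)² = 20.05 J; KE_f = ½(1.406)(5.251)² = 19.39 J.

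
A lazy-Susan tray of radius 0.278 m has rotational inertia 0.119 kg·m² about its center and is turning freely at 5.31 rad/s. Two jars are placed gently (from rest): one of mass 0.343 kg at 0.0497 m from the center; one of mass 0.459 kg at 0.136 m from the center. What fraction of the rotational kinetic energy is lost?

fraction ≈ 0.0728

The added mass arrives with no angular momentum about the center, and any external torque about the center is negligible, so the system's angular momentum is conserved.
Added inertia Σmr² = (0.343)(0.0497)² + (0.459)(0.136)² = 0.009337 kg·m²; I_f = 0.1190 + 0.009337 = 0.1283 kg·m².
ω_f = I_p ω_i / I_f = (0.1190)(5.31) / 0.1283 = 4.924 rad/s.
KE_i = ½(0.1190)(5.310 rad/s)² = 1.678 J; KE_f = ½(0.1283)(4.924)² = 1.556 J.
Fraction lost = 0.07275.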